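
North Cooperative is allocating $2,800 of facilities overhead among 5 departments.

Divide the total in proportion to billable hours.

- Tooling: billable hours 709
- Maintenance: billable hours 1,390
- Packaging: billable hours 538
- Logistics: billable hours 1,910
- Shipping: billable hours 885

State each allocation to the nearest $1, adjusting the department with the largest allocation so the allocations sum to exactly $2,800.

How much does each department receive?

Tooling: $365 · Maintenance: $716 · Packaging: $277 · Logistics: $986 · Shipping: $456

Total billable hours = 5,432.
Proportional shares: Tooling 709/5,432 × $2,800 = 365.46; Maintenance 1,390/5,432 × $2,800 = 716.49; Packaging 538/5,432 × $2,800 = 277.32; Logistics 1,910/5,432 × $2,800 = 984.54; Shipping 885/5,432 × $2,800 = 456.19.
At nearest $1: Tooling $365; Maintenance $716; Packaging $277; Logistics $985; Shipping $456. Sum = $2,799.
Difference $2,800 − $2,799 = +$1 applied to largest allocation (Logistics): Logistics becomes $986.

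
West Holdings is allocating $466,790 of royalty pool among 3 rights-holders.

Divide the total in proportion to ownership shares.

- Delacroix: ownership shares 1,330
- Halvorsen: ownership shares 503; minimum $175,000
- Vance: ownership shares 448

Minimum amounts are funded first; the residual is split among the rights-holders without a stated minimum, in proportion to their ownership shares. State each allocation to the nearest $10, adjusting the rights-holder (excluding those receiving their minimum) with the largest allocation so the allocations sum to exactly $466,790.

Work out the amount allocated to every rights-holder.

Delacroix: $218,270 · Halvorsen: $175,000 · Vance: $73,520

Minimums first: Halvorsen $175,000. Remaining pool $291,790.
Remaining pool split over remaining ownership shares 1,778: Delacroix 218,268.11 → $218,270; Vance 73,521.89 → $73,520.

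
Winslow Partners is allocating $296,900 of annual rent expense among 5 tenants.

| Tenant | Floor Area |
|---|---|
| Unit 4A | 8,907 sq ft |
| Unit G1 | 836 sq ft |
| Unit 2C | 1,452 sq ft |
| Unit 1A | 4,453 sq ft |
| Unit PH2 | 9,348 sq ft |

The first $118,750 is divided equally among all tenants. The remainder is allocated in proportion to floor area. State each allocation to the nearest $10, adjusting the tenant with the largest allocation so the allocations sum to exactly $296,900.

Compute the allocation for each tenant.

First tranche $118,750 split equally: $23,750 each.
Remainder $178,150 by floor area (total 24,996): Unit 4A 63,481.44 → $63,480; Unit G1 5,958.29 → $5,960; Unit 2C 10,348.61 → $10,350; Unit 1A 31,737.16 → $31,740; Unit PH2 66,624.51 → $66,620.
Totals: Unit 4A $23,750 + $63,480 = $87,230; Unit G1 $23,750 + $5,960 = $29,710; Unit 2C $23,750 + $10,350 = $34,100; Unit 1A $23,750 + $31,740 = $55,490; Unit PH2 $23,750 + $66,620 = $90,370.

Unit 4A: $87,230 | Unit G1: $29,710 | Unit 2C: $34,100 | Unit 1A: $55,490 | Unit PH2: $90,370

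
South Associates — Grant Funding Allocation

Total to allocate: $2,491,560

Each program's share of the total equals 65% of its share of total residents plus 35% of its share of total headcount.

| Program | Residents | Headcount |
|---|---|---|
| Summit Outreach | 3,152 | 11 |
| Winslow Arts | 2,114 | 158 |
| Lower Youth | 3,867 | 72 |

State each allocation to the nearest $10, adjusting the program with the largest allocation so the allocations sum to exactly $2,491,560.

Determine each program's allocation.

Summit Outreach: $598,730 | Winslow Arts: $946,580 | Lower Youth: $946,250

Totals — residents 9,133, headcount 241.
Composite weights (65% residents + 35% headcount): Summit Outreach 0.2403; Winslow Arts 0.3799; Lower Youth 0.3798.
Unrounded shares: Summit Outreach 598,732.98; Winslow Arts 946,580.96; Lower Youth 946,246.06.
At nearest $10: Summit Outreach $598,730; Winslow Arts $946,580; Lower Youth $946,250. Sum = $2,491,560.
Rounded total matches; no reconciliation needed.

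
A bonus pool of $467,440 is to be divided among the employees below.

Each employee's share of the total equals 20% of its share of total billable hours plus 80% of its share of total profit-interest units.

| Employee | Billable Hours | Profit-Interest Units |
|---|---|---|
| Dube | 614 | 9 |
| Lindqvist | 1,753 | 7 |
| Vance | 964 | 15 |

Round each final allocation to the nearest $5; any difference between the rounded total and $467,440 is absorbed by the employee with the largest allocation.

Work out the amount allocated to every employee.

Dube: $125,800; Lindqvist: $133,640; Vance: $208,000

Billable hours total 3,331; profit-interest units total 31.
Blended shares (20% billable hours + 80% profit-interest units): Dube 0.2691; Lindqvist 0.2859; Vance 0.4450.
Unrounded shares: Dube 125,799.26; Lindqvist 133,640.55; Vance 208,000.18.
Rounded to nearest $5: Dube $125,800; Lindqvist $133,640; Vance $208,000. Sum = $467,440.
Rounded total matches; no reconciliation needed.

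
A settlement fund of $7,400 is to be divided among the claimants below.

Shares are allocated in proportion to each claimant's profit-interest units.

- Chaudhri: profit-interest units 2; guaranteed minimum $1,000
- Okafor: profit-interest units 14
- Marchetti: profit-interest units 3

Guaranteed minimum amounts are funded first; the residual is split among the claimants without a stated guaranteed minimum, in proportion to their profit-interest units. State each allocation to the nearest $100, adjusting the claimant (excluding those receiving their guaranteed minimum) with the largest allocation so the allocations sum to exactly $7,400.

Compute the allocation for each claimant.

Minimums first: Chaudhri $1,000. Balance $6,400.
Balance split over remaining profit-interest units 17: Okafor 5,270.59 → $5,300; Marchetti 1,129.41 → $1,100.

Chaudhri: $1,000 · Okafor: $5,300 · Marchetti: $1,100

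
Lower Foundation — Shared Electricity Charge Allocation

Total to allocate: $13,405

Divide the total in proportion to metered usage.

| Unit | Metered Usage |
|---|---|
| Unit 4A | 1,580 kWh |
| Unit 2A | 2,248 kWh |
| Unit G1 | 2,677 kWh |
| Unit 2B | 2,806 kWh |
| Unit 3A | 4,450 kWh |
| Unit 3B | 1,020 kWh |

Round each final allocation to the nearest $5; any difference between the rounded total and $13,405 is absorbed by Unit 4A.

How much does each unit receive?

Total metered usage = 14,781.
Raw shares: Unit 4A 1,580/14,781 × $13,405 = 1,432.91; Unit 2A 2,248/14,781 × $13,405 = 2,038.73; Unit G1 2,677/14,781 × $13,405 = 2,427.79; Unit 2B 2,806/14,781 × $13,405 = 2,544.78; Unit 3A 4,450/14,781 × $13,405 = 4,035.74; Unit 3B 1,020/14,781 × $13,405 = 925.05.
After rounding ($5): Unit 4A $1,435; Unit 2A $2,040; Unit G1 $2,430; Unit 2B $2,545; Unit 3A $4,035; Unit 3B $925. Sum = $13,410.
Difference $13,405 − $13,410 = −$5 applied to Unit 4A: Unit 4A becomes $1,430.

Unit 4A: $1,430 · Unit 2A: $2,040 · Unit G1: $2,430 · Unit 2B: $2,545 · Unit 3A: $4,035 · Unit 3B: $925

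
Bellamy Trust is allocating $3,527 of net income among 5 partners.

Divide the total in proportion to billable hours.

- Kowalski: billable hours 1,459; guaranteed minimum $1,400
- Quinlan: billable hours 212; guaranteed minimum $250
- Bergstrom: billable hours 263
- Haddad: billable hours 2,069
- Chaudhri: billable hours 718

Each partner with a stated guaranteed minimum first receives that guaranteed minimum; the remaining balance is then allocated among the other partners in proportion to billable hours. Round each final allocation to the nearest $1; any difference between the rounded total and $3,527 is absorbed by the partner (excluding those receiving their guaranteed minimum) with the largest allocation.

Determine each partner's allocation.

Kowalski: $1,400 | Quinlan: $250 | Bergstrom: $162 | Haddad: $1,273 | Chaudhri: $442

Guaranteed amounts: Kowalski $1,400; Quinlan $250. Residual $1,877.
Residual split over remaining billable hours 3,050: Bergstrom 161.85 → $162; Haddad 1,273.28 → $1,273; Chaudhri 441.86 → $442.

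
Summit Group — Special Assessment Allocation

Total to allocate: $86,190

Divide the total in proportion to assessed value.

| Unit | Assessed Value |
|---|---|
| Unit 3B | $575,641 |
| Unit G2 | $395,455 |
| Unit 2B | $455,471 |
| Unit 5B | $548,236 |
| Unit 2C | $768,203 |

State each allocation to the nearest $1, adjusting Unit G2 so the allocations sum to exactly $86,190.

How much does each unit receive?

Unit 3B: $18,088 | Unit G2: $12,425 | Unit 2B: $14,312 | Unit 5B: $17,227 | Unit 2C: $24,138

Combined assessed value = 2,743,006.
Pro-rata amounts: Unit 3B 575,641/2,743,006 × $86,190 = 18,087.64; Unit G2 395,455/2,743,006 × $86,190 = 12,425.88; Unit 2B 455,471/2,743,006 × $86,190 = 14,311.69; Unit 5B 548,236/2,743,006 × $86,190 = 17,226.52; Unit 2C 768,203/2,743,006 × $86,190 = 24,138.27.
After rounding ($1): Unit 3B $18,088; Unit G2 $12,426; Unit 2B $14,312; Unit 5B $17,227; Unit 2C $24,138. Sum = $86,191.
Difference $86,190 − $86,191 = −$1 applied to Unit G2: Unit G2 becomes $12,425.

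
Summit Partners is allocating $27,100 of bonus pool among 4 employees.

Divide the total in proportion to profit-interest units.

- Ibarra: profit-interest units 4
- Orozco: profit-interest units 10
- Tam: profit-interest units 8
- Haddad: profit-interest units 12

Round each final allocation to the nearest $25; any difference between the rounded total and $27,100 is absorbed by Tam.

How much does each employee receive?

Ibarra: $3,200; Orozco: $7,975; Tam: $6,350; Haddad: $9,575

Combined profit-interest units = 34.
Raw shares: Ibarra 4/34 × $27,100 = 3,188.24; Orozco 10/34 × $27,100 = 7,970.59; Tam 8/34 × $27,100 = 6,376.47; Haddad 12/34 × $27,100 = 9,564.71.
Rounded to nearest $25: Ibarra $3,200; Orozco $7,975; Tam $6,375; Haddad $9,575. Sum = $27,125.
Difference $27,100 − $27,125 = −$25 applied to Tam: Tam becomes $6,350.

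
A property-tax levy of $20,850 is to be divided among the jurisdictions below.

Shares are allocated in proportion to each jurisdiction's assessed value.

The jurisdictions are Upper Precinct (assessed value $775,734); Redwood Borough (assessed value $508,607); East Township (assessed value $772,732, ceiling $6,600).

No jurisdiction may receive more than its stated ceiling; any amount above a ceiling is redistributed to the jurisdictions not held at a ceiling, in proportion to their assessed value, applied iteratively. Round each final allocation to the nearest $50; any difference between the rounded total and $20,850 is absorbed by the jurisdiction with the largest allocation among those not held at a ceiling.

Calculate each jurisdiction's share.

Upper Precinct: $8,600; Redwood Borough: $5,650; East Township: $6,600

Assessed value total: 2,057,073.
Proportional shares (ignoring caps): Upper Precinct 7,862.65; Redwood Borough 5,155.12; East Township 7,832.23.
Capped: East Township ($6,600); balance $14,250 reallocated over remaining assessed value 1,284,341.
Remaining shares: Upper Precinct 8,606.91 → $8,600; Redwood Borough 5,643.09 → $5,650.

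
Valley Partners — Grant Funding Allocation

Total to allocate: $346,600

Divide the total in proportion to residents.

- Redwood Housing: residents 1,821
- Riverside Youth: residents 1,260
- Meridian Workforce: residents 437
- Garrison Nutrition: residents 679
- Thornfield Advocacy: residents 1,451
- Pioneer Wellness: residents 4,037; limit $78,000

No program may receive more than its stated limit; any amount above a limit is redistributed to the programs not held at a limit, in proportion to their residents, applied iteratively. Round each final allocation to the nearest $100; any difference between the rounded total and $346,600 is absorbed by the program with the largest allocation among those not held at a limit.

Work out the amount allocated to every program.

Combined residents = 9,685.
Proportional shares (ignoring caps): Redwood Housing 65,168.67; Riverside Youth 45,092.00; Meridian Workforce 15,639.05; Garrison Nutrition 24,299.58; Thornfield Advocacy 51,927.37; Pioneer Wellness 144,473.33.
Cap binds for Pioneer Wellness ($78,000); balance $268,600 reallocated over remaining residents 5,648.
Redistributed shares: Redwood Housing 86,600.67 → $86,600; Riverside Youth 59,921.39 → $59,900; Meridian Workforce 20,782.26 → $20,800; Garrison Nutrition 32,290.97 → $32,300; Thornfield Advocacy 69,004.71 → $69,000.

Redwood Housing: $86,600 · Riverside Youth: $59,900 · Meridian Workforce: $20,800 · Garrison Nutrition: $32,300 · Thornfield Advocacy: $69,000 · Pioneer Wellness: $78,000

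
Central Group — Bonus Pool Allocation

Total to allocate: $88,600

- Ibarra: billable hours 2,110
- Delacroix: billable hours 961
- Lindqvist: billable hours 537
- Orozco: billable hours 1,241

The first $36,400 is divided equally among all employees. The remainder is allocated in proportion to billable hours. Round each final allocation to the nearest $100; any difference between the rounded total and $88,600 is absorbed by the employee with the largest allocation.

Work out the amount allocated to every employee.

$36,400 shared equally gives $9,100 per employee.
Remainder $52,200 by billable hours (total 4,849): Ibarra 22,714.37 → $22,700; Delacroix 10,345.27 → $10,300; Lindqvist 5,780.86 → $5,800; Orozco 13,359.50 → $13,400.
Totals: Ibarra $9,100 + $22,700 = $31,800; Delacroix $9,100 + $10,300 = $19,400; Lindqvist $9,100 + $5,800 = $14,900; Orozco $9,100 + $13,400 = $22,500.

Ibarra: $31,800 | Delacroix: $19,400 | Lindqvist: $14,900 | Orozco: $22,500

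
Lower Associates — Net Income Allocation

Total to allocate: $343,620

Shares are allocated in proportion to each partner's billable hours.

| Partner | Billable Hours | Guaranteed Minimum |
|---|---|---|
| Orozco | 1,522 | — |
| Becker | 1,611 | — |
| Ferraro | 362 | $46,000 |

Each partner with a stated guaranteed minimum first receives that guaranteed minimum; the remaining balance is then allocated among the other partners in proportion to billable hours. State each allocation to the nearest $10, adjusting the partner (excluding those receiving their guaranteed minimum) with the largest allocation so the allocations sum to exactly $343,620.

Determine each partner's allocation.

Orozco: $144,580; Becker: $153,040; Ferraro: $46,000

Fund the minimums — Ferraro $46,000. Remaining pool $297,620.
Remaining pool split over remaining billable hours 3,133: Orozco 144,582.71 → $144,580; Becker 153,037.29 → $153,040.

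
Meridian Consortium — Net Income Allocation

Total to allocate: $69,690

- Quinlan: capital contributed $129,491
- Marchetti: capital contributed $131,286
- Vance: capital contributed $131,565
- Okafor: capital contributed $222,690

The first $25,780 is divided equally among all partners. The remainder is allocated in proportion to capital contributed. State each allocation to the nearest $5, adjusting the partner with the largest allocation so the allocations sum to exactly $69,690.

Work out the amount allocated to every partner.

Quinlan: $15,690 · Marchetti: $15,820 · Vance: $15,840 · Okafor: $22,340

$25,780 shared equally gives $6,445 per partner.
Remainder $43,910 by capital contributed (total 615,032): Quinlan 9,244.97 → $9,245; Marchetti 9,373.12 → $9,375; Vance 9,393.04 → $9,395; Okafor 15,898.88 → $15,900.
Rounding difference −$5 on remainder applied to Okafor.
Totals: Quinlan $6,445 + $9,245 = $15,690; Marchetti $6,445 + $9,375 = $15,820; Vance $6,445 + $9,395 = $15,840; Okafor $6,445 + $15,895 = $22,340.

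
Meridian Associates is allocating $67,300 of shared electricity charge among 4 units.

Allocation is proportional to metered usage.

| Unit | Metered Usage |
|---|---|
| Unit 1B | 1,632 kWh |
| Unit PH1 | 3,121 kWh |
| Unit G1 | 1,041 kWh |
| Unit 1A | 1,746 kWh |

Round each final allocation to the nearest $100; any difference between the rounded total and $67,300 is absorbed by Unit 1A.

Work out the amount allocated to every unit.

Unit 1B: $14,600 | Unit PH1: $27,900 | Unit G1: $9,300 | Unit 1A: $15,500

Total metered usage = 7,540.
Proportional shares: Unit 1B 1,632/7,540 × $67,300 = 14,566.79; Unit PH1 3,121/7,540 × $67,300 = 27,857.20; Unit G1 1,041/7,540 × $67,300 = 9,291.68; Unit 1A 1,746/7,540 × $67,300 = 15,584.32.
At nearest $100: Unit 1B $14,600; Unit PH1 $27,900; Unit G1 $9,300; Unit 1A $15,600. Sum = $67,400.
Difference $67,300 − $67,400 = −$100 applied to Unit 1A: Unit 1A becomes $15,500.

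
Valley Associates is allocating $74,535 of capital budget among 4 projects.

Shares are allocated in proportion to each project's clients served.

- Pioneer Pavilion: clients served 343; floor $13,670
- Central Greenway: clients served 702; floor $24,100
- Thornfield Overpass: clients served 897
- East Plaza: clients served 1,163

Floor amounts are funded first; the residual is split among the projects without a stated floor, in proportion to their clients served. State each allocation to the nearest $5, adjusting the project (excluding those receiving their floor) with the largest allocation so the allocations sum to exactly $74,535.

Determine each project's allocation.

Pioneer Pavilion: $13,670; Central Greenway: $24,100; Thornfield Overpass: $16,010; East Plaza: $20,755

Guaranteed amounts: Pioneer Pavilion $13,670; Central Greenway $24,100. Balance $36,765.
Balance split over remaining clients served 2,060: Thornfield Overpass 16,008.84 → $16,010; East Plaza 20,756.16 → $20,755.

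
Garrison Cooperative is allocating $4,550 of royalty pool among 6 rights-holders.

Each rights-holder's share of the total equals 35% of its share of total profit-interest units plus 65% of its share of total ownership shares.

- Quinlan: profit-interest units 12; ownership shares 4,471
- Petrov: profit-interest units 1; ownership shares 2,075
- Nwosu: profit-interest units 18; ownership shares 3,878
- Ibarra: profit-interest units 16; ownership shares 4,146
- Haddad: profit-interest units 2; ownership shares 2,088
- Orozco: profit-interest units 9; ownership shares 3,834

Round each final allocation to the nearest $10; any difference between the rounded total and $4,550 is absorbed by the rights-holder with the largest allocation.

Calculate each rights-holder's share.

Profit-interest units total 58; ownership shares total 20,492.
Composite weights (35% profit-interest units + 65% ownership shares): Quinlan 0.2142; Petrov 0.0719; Nwosu 0.2316; Ibarra 0.2281; Haddad 0.0783; Orozco 0.1759.
Raw shares: Quinlan 974.76; Petrov 326.93; Nwosu 1,053.91; Ibarra 1,037.68; Haddad 356.26; Orozco 800.45.
Rounded to nearest $10: Quinlan $970; Petrov $330; Nwosu $1,050; Ibarra $1,040; Haddad $360; Orozco $800. Sum = $4,550.
No rounding difference to absorb.

Quinlan: $970 | Petrov: $330 | Nwosu: $1,050 | Ibarra: $1,040 | Haddad: $360 | Orozco: $800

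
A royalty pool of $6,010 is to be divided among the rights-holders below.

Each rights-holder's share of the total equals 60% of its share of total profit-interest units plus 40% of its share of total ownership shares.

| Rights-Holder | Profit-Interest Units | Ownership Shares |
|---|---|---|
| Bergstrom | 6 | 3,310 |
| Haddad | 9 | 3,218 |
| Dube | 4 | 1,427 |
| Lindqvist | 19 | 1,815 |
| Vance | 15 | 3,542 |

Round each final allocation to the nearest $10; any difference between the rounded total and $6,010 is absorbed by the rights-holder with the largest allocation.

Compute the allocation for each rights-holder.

Bergstrom: $1,010 · Haddad: $1,190 · Dube: $530 · Lindqvist: $1,620 · Vance: $1,660

Totals — profit-interest units 53, ownership shares 13,312.
Composite weights (60% profit-interest units + 40% ownership shares): Bergstrom 0.1674; Haddad 0.1986; Dube 0.0882; Lindqvist 0.2696; Vance 0.2762.
Proportional shares: Bergstrom 1,005.98; Haddad 1,193.47; Dube 529.85; Lindqvist 1,620.49; Vance 1,660.21.
After rounding ($10): Bergstrom $1,010; Haddad $1,190; Dube $530; Lindqvist $1,620; Vance $1,660. Sum = $6,010.
No rounding difference to absorb.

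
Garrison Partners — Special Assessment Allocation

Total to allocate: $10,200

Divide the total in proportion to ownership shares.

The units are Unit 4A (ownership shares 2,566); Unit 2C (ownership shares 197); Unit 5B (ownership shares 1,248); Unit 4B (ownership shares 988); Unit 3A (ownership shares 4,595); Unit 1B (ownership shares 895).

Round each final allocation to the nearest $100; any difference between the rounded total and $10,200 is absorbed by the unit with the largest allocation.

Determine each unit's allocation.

Unit 4A: $2,500; Unit 2C: $200; Unit 5B: $1,200; Unit 4B: $1,000; Unit 3A: $4,400; Unit 1B: $900

Total ownership shares = 10,489.
Proportional shares: Unit 4A 2,566/10,489 × $10,200 = 2,495.30; Unit 2C 197/10,489 × $10,200 = 191.57; Unit 5B 1,248/10,489 × $10,200 = 1,213.61; Unit 4B 988/10,489 × $10,200 = 960.78; Unit 3A 4,595/10,489 × $10,200 = 4,468.40; Unit 1B 895/10,489 × $10,200 = 870.34.
After rounding ($100): Unit 4A $2,500; Unit 2C $200; Unit 5B $1,200; Unit 4B $1,000; Unit 3A $4,500; Unit 1B $900. Sum = $10,300.
Difference $10,200 − $10,300 = −$100 applied to largest allocation (Unit 3A): Unit 3A becomes $4,400.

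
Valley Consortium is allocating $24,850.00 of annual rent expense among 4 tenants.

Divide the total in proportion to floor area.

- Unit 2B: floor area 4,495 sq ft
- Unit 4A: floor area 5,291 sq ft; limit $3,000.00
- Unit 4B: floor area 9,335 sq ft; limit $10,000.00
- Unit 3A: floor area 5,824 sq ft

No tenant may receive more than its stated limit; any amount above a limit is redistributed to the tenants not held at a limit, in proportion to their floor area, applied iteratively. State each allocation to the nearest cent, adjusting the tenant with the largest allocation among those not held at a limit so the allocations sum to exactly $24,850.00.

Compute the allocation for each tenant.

Unit 2B: $5,161.91 · Unit 4A: $3,000.00 · Unit 4B: $10,000.00 · Unit 3A: $6,688.09

Total floor area = 24,945.
Proportional shares (ignoring caps): Unit 2B 4,477.8813; Unit 4A 5,270.8499; Unit 4B 9,299.4488; Unit 3A 5,801.8200.
Cap binds for Unit 4A ($3,000.00); balance $21,850.00 reallocated over remaining floor area 19,654.
Cap binds for Unit 4B ($10,000.00); balance $11,850.00 reallocated over remaining floor area 10,319.
Redistributed shares: Unit 2B 5,161.9101 → $5,161.91; Unit 3A 6,688.0899 → $6,688.09.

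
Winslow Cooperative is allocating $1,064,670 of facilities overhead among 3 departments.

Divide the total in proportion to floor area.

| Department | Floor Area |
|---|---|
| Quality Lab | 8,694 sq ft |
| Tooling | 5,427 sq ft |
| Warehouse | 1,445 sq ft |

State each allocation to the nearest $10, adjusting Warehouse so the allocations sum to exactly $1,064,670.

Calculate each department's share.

Quality Lab: $594,640 | Tooling: $371,190 | Warehouse: $98,840

Total floor area = 15,566.
Proportional shares: Quality Lab 8,694/15,566 × $1,064,670 = 594,644.80; Tooling 5,427/15,566 × $1,064,670 = 371,191.32; Warehouse 1,445/15,566 × $1,064,670 = 98,833.88.
At nearest $10: Quality Lab $594,640; Tooling $371,190; Warehouse $98,830. Sum = $1,064,660.
Difference $1,064,670 − $1,064,660 = +$10 applied to Warehouse: Warehouse becomes $98,840.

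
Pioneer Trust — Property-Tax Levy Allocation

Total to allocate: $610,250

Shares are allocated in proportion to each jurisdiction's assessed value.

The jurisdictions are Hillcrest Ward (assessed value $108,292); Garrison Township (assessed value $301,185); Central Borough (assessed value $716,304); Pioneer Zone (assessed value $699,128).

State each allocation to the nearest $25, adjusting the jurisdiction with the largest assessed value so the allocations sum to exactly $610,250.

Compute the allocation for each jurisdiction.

Hillcrest Ward: $36,225 · Garrison Township: $100,725 · Central Borough: $239,500 · Pioneer Zone: $233,800

Combined assessed value = 108,292 + 301,185 + 716,304 + 699,128 = 1,824,909.
Pro-rata amounts: Hillcrest Ward 36,212.87; Garrison Township 100,716.34; Central Borough 239,532.23; Pioneer Zone 233,788.57.
Rounded to nearest $25: Hillcrest Ward $36,225; Garrison Township $100,725; Central Borough $239,525; Pioneer Zone $233,800. Sum = $610,275.
Difference $610,250 − $610,275 = −$25 applied to largest assessed value (Central Borough): Central Borough becomes $239,500.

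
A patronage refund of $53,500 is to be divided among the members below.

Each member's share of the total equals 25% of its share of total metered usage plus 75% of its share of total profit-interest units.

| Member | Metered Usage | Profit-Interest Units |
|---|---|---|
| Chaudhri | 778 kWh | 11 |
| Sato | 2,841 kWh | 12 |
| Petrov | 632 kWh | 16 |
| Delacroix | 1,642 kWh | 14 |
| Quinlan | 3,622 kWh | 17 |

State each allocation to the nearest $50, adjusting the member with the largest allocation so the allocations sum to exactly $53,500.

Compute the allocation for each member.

Chaudhri: $7,400 · Sato: $10,850 · Petrov: $10,050 · Delacroix: $10,350 · Quinlan: $14,850

Totals — metered usage 9,515, profit-interest units 70.
Composite weights (25% metered usage + 75% profit-interest units): Chaudhri 0.1383; Sato 0.2032; Petrov 0.1880; Delacroix 0.1931; Quinlan 0.2773.
Proportional shares: Chaudhri 7,398.97; Sato 10,872.09; Petrov 10,059.82; Delacroix 10,333.12; Quinlan 14,836.00.
After rounding ($50): Chaudhri $7,400; Sato $10,850; Petrov $10,050; Delacroix $10,350; Quinlan $14,850. Sum = $53,500.
Sum already equals the total — no adjustment.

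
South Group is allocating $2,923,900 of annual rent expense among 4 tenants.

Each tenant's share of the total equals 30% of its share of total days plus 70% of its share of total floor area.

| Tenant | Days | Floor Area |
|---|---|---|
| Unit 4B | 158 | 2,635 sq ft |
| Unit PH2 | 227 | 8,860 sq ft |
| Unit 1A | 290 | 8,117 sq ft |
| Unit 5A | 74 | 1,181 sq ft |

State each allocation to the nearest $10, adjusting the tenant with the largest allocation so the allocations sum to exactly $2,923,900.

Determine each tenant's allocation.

Unit 4B: $444,410 | Unit PH2: $1,137,970 | Unit 1A: $1,138,610 | Unit 5A: $202,910

Days total 749; floor area total 20,793.
Combined weights (30% days + 70% floor area): Unit 4B 0.1520; Unit PH2 0.3892; Unit 1A 0.3894; Unit 5A 0.0694.
Pro-rata amounts: Unit 4B 444,409.75; Unit PH2 1,137,966.34; Unit 1A 1,138,610.83; Unit 5A 202,913.08.
At nearest $10: Unit 4B $444,410; Unit PH2 $1,137,970; Unit 1A $1,138,610; Unit 5A $202,910. Sum = $2,923,900.
No rounding difference to absorb.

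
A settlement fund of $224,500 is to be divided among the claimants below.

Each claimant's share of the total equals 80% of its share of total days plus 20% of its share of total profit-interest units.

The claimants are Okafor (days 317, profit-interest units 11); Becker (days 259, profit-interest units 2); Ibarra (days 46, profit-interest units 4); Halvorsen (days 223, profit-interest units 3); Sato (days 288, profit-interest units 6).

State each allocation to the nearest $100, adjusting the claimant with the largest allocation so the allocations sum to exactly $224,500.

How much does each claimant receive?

Okafor: $69,300; Becker: $44,500; Ibarra: $14,200; Halvorsen: $40,500; Sato: $56,000

Days total 1,133; profit-interest units total 26.
Composite weights (80% days + 20% profit-interest units): Okafor 0.3084; Becker 0.1983; Ibarra 0.0632; Halvorsen 0.1805; Sato 0.2495.
Raw shares: Okafor 69,246.11; Becker 44,509.80; Ibarra 14,199.48; Halvorsen 40,530.11; Sato 56,014.50.
Rounded to nearest $100: Okafor $69,200; Becker $44,500; Ibarra $14,200; Halvorsen $40,500; Sato $56,000. Sum = $224,400.
Difference $224,500 − $224,400 = +$100 applied to largest allocation (Okafor): Okafor becomes $69,300.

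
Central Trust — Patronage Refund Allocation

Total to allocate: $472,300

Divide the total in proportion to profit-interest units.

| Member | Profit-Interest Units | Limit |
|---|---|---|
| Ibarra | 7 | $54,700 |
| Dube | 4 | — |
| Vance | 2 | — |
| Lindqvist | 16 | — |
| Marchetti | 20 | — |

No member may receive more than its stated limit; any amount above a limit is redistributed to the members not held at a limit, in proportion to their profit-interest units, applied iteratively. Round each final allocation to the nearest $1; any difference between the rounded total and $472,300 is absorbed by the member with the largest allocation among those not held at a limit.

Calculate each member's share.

Ibarra: $54,700; Dube: $39,771; Vance: $19,886; Lindqvist: $159,086; Marchetti: $198,857

Total profit-interest units = 49.
Unconstrained shares: Ibarra 67,471.43; Dube 38,555.10; Vance 19,277.55; Lindqvist 154,220.41; Marchetti 192,775.51.
Cap binds for Ibarra ($54,700); remaining pool $417,600 reallocated over remaining profit-interest units 42.
Redistributed shares: Dube 39,771.43 → $39,771; Vance 19,885.71 → $19,886; Lindqvist 159,085.71 → $159,086; Marchetti 198,857.14 → $198,857.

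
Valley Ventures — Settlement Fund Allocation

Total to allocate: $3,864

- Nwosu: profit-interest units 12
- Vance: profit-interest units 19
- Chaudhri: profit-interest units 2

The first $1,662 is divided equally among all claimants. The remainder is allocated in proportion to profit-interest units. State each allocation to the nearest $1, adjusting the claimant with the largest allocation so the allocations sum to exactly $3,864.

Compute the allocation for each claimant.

First tranche $1,662 split equally: $554 each.
Remainder $2,202 by profit-interest units (total 33): Nwosu 800.73 → $801; Vance 1,267.82 → $1,268; Chaudhri 133.45 → $133.
Totals: Nwosu $554 + $801 = $1,355; Vance $554 + $1,268 = $1,822; Chaudhri $554 + $133 = $687.

Nwosu: $1,355; Vance: $1,822; Chaudhri: $687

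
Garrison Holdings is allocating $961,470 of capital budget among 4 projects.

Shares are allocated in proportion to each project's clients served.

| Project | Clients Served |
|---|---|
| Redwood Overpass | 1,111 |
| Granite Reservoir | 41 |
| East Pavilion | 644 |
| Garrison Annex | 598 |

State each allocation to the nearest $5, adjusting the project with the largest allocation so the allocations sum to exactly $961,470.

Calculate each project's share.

Combined clients served = 2,394.
Proportional shares: Redwood Overpass 1,111/2,394 × $961,470 = 446,195.98; Granite Reservoir 41/2,394 × $961,470 = 16,466.28; East Pavilion 644/2,394 × $961,470 = 258,641.05; Garrison Annex 598/2,394 × $961,470 = 240,166.69.
After rounding ($5): Redwood Overpass $446,195; Granite Reservoir $16,465; East Pavilion $258,640; Garrison Annex $240,165. Sum = $961,465.
Difference $961,470 − $961,465 = +$5 applied to largest allocation (Redwood Overpass): Redwood Overpass becomes $446,200.

Redwood Overpass: $446,200; Granite Reservoir: $16,465; East Pavilion: $258,640; Garrison Annex: $240,165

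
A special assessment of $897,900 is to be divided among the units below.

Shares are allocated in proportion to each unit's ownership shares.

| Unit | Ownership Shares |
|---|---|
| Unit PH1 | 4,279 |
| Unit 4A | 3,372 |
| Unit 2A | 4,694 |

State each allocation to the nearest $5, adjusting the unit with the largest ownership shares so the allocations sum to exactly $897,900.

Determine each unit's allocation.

Combined ownership shares = 12,345.
Proportional shares: Unit PH1 4,279/12,345 × $897,900 = 311,228.36; Unit 4A 3,372/12,345 × $897,900 = 245,258.71; Unit 2A 4,694/12,345 × $897,900 = 341,412.93.
Rounded to nearest $5: Unit PH1 $311,230; Unit 4A $245,260; Unit 2A $341,415. Sum = $897,905.
Difference $897,900 − $897,905 = −$5 applied to largest ownership shares (Unit 2A): Unit 2A becomes $341,410.

Unit PH1: $311,230; Unit 4A: $245,260; Unit 2A: $341,410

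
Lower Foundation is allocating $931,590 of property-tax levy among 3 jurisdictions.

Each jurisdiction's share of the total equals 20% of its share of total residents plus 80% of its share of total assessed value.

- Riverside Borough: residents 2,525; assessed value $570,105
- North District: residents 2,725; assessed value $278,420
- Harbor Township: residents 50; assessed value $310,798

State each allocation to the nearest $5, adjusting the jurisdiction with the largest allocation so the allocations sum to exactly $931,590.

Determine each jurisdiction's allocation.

Riverside Borough: $455,255 · North District: $274,780 · Harbor Township: $201,555

Residents total 5,300; assessed value total 1,159,323.
Blended shares (20% residents + 80% assessed value): Riverside Borough 0.4887; North District 0.2950; Harbor Township 0.2164.
Pro-rata amounts: Riverside Borough 455,257.30; North District 274,778.16; Harbor Township 201,554.54.
Rounded to nearest $5: Riverside Borough $455,255; North District $274,780; Harbor Township $201,555. Sum = $931,590.
No rounding difference to absorb.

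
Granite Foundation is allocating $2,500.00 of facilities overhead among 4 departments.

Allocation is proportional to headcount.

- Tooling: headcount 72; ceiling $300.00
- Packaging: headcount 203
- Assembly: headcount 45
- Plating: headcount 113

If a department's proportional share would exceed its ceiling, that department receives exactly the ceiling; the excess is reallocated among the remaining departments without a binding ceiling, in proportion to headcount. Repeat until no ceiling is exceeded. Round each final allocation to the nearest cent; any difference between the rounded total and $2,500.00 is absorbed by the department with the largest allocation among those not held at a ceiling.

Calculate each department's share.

Combined headcount = 433.
Pro-rata shares before constraints: Tooling 415.7044; Packaging 1,172.0554; Assembly 259.8152; Plating 652.4249.
Cap binds for Tooling ($300.00); remaining pool $2,200.00 reallocated over remaining headcount 361.
Redistributed shares: Packaging 1,237.1191 → $1,237.12; Assembly 274.2382 → $274.24; Plating 688.6427 → $688.64.

Tooling: $300.00; Packaging: $1,237.12; Assembly: $274.24; Plating: $688.64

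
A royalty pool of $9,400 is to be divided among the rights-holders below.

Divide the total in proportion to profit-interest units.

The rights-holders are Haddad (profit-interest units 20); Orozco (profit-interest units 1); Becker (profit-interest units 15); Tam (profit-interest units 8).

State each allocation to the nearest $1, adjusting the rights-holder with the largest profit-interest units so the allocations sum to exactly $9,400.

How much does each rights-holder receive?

Total profit-interest units = 20 + 1 + 15 + 8 = 44.
Pro-rata amounts: Haddad 4,272.73; Orozco 213.64; Becker 3,204.55; Tam 1,709.09.
After rounding ($1): Haddad $4,273; Orozco $214; Becker $3,205; Tam $1,709. Sum = $9,401.
Difference $9,400 − $9,401 = −$1 applied to largest profit-interest units (Haddad): Haddad becomes $4,272.

Haddad: $4,272; Orozco: $214; Becker: $3,205; Tam: $1,709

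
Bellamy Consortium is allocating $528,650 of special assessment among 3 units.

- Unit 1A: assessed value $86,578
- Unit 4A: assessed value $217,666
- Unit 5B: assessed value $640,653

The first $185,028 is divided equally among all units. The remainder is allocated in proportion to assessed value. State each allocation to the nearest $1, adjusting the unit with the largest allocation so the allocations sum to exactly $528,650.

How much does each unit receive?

Unit 1A: $93,161; Unit 4A: $140,833; Unit 5B: $294,656

First tranche $185,028 split equally: $61,676 each.
Remainder $343,622 by assessed value (total 944,897): Unit 1A 31,485.02 → $31,485; Unit 4A 79,156.59 → $79,157; Unit 5B 232,980.38 → $232,980.
Totals: Unit 1A $61,676 + $31,485 = $93,161; Unit 4A $61,676 + $79,157 = $140,833; Unit 5B $61,676 + $232,980 = $294,656.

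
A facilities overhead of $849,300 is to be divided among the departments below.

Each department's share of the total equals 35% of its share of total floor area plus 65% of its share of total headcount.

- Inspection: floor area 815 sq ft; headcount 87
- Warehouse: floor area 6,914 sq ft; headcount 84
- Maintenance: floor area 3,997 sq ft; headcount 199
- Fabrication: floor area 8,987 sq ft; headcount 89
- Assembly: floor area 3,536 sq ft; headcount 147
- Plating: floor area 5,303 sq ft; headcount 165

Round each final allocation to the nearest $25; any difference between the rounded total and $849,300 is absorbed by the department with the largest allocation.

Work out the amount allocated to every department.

Floor area total 29,552; headcount total 771.
Blended shares (35% floor area + 65% headcount): Inspection 0.0830; Warehouse 0.1527; Maintenance 0.2151; Fabrication 0.1815; Assembly 0.1658; Plating 0.2019.
Proportional shares: Inspection 70,490.86; Warehouse 129,690.90; Maintenance 182,690.99; Fabrication 154,122.67; Assembly 140,821.31; Plating 171,483.27.
After rounding ($25): Inspection $70,500; Warehouse $129,700; Maintenance $182,700; Fabrication $154,125; Assembly $140,825; Plating $171,475. Sum = $849,325.
Difference $849,300 − $849,325 = −$25 applied to largest allocation (Maintenance): Maintenance becomes $182,675.

Inspection: $70,500; Warehouse: $129,700; Maintenance: $182,675; Fabrication: $154,125; Assembly: $140,825; Plating: $171,475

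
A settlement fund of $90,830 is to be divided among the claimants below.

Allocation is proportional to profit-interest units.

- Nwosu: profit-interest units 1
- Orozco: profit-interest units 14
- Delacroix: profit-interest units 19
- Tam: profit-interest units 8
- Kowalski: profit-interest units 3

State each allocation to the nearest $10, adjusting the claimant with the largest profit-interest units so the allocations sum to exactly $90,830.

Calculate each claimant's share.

Nwosu: $2,020; Orozco: $28,260; Delacroix: $38,340; Tam: $16,150; Kowalski: $6,060

Combined profit-interest units = 45.
Unrounded shares: Nwosu 1/45 × $90,830 = 2,018.44; Orozco 14/45 × $90,830 = 28,258.22; Delacroix 19/45 × $90,830 = 38,350.44; Tam 8/45 × $90,830 = 16,147.56; Kowalski 3/45 × $90,830 = 6,055.33.
After rounding ($10): Nwosu $2,020; Orozco $28,260; Delacroix $38,350; Tam $16,150; Kowalski $6,060. Sum = $90,840.
Difference $90,830 − $90,840 = −$10 applied to largest profit-interest units (Delacroix): Delacroix becomes $38,340.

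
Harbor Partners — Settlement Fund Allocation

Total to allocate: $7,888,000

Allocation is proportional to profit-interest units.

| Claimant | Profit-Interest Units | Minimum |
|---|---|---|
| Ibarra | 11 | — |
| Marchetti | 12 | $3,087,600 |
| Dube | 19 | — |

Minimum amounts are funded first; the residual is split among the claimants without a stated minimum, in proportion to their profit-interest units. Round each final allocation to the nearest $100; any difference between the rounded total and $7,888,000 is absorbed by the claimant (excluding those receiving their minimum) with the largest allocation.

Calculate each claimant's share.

Ibarra: $1,760,100 · Marchetti: $3,087,600 · Dube: $3,040,300

Minimums first: Marchetti $3,087,600. Residual $4,800,400.
Residual split over remaining profit-interest units 30: Ibarra 1,760,146.67 → $1,760,100; Dube 3,040,253.33 → $3,040,300.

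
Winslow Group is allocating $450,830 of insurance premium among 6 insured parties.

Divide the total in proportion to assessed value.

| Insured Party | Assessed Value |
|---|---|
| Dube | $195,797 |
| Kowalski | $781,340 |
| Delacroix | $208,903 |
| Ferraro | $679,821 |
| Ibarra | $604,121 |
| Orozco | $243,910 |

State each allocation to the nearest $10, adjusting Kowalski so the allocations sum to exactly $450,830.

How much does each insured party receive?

Sum of assessed value: 2,713,892.
Raw shares: Dube 195,797/2,713,892 × $450,830 = 32,525.67; Kowalski 781,340/2,713,892 × $450,830 = 129,795.70; Delacroix 208,903/2,713,892 × $450,830 = 34,702.83; Ferraro 679,821/2,713,892 × $450,830 = 112,931.43; Ibarra 604,121/2,713,892 × $450,830 = 100,356.19; Orozco 243,910/2,713,892 × $450,830 = 40,518.17.
Rounded to nearest $10: Dube $32,530; Kowalski $129,800; Delacroix $34,700; Ferraro $112,930; Ibarra $100,360; Orozco $40,520. Sum = $450,840.
Difference $450,830 − $450,840 = −$10 applied to Kowalski: Kowalski becomes $129,790.

Dube: $32,530; Kowalski: $129,790; Delacroix: $34,700; Ferraro: $112,930; Ibarra: $100,360; Orozco: $40,520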